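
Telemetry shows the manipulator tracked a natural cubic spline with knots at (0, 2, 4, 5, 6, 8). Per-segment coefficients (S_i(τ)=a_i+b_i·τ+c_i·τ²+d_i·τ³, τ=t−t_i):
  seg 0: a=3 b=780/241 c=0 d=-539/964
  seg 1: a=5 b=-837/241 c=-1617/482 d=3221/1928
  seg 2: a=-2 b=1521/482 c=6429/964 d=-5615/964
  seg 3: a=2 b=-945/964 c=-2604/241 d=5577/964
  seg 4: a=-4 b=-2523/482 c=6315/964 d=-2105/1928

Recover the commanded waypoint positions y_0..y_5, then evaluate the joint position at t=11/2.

y_0 = S_0(0) = a_0 = 3
y_1 = S_1(0) = a_1 = 5
y_2 = S_2(0) = a_2 = -2
y_3 = S_3(0) = a_3 = 2
y_4 = S_4(0) = a_4 = -4
y_5 = S_4(2) = 3
t_q=11/2 is in segment 3 (τ=1/2); S_3(τ)=-3611/7712

y_0=3 y_1=5 y_2=-2 y_3=2 y_4=-4 y_5=3
S(11/2) = -3611/7712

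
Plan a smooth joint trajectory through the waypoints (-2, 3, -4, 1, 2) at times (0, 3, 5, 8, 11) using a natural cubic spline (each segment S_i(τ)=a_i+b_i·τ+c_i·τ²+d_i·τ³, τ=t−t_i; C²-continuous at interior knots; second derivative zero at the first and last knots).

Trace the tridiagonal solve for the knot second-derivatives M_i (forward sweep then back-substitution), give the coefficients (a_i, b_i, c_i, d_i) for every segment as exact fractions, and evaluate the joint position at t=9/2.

Δ: Δ0=5/3, Δ1=-7/2, Δ2=5/3, Δ3=1/3
row 1: diag=10, rhs=-31; c'=1/5, d'=-31/10
row 2: denom=10−2·1/5=48/5; d'=(31−2·-31/10)/(48/5)=31/8
row 3: denom=12−3·5/16=177/16; d'=(-8−3·31/8)/(177/16)=-314/177
back: M3=-314/177
back: M2=31/8−5/16·-314/177=784/177
back: M1=-31/10−1/5·784/177=-1411/354
M: M0=0, M1=-1411/354, M2=784/177, M3=-314/177, M4=0
seg 0: a=-2, c=M0/2=0, d=(M1−M0)/(6·3)=-1411/6372, b=Δ0−h0·(2M0+M1)/6=2591/708
seg 1: a=3, c=M1/2=-1411/708, d=(M2−M1)/(6·2)=331/472, b=Δ1−h1·(2M1+M2)/6=-821/354
seg 2: a=-4, c=M2/2=392/177, d=(M3−M2)/(6·3)=-61/177, b=Δ2−h2·(2M2+M3)/6=-332/177
seg 3: a=1, c=M3/2=-157/177, d=(M4−M3)/(6·3)=157/1593, b=Δ3−h3·(2M3+M4)/6=373/177
t_q=9/2 → seg 1, τ=3/2; S=3+-821/354·τ+-1411/708·τ²+331/472·τ³=-9803/3776

  seg 0: a=-2 b=2591/708 c=0 d=-1411/6372
  seg 1: a=3 b=-821/354 c=-1411/708 d=331/472
  seg 2: a=-4 b=-332/177 c=392/177 d=-61/177
  seg 3: a=1 b=373/177 c=-157/177 d=157/1593
S(9/2) = -9803/3776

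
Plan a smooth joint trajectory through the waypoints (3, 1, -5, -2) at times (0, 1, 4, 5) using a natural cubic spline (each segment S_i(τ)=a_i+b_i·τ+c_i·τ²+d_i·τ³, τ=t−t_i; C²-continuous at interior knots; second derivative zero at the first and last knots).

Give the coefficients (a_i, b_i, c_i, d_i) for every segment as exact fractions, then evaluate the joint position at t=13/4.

  seg 0: a=3 b=-19/11 c=0 d=-3/11
  seg 1: a=1 b=-28/11 c=-9/11 d=1/3
  seg 2: a=-5 b=17/11 c=24/11 d=-8/11
S(13/4) = -3571/704

Δ: Δ0=-2, Δ1=-2, Δ2=3
row 1: diag=8, rhs=0; c'=3/8, d'=0
row 2: denom=8−3·3/8=55/8; d'=(30−3·0)/(55/8)=48/11
back: M2=48/11
back: M1=0−3/8·48/11=-18/11
M: M0=0, M1=-18/11, M2=48/11, M3=0
seg 0: a=3, c=M0/2=0, d=(M1−M0)/(6·1)=-3/11, b=Δ0−h0·(2M0+M1)/6=-19/11
seg 1: a=1, c=M1/2=-9/11, d=(M2−M1)/(6·3)=1/3, b=Δ1−h1·(2M1+M2)/6=-28/11
seg 2: a=-5, c=M2/2=24/11, d=(M3−M2)/(6·1)=-8/11, b=Δ2−h2·(2M2+M3)/6=17/11
t_q=13/4 → seg 1, τ=9/4; S=1+-28/11·τ+-9/11·τ²+1/3·τ³=-3571/704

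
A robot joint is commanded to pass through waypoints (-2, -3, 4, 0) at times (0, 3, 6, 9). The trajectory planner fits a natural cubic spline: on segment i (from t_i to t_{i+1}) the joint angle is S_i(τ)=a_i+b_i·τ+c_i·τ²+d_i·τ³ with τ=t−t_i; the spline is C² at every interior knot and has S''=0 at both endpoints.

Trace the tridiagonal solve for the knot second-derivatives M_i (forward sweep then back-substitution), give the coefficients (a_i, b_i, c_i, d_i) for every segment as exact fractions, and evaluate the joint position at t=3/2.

Δ: Δ0=-1/3, Δ1=7/3, Δ2=-4/3
row 1: diag=12, rhs=16; c'=1/4, d'=4/3
row 2: denom=12−3·1/4=45/4; d'=(-22−3·4/3)/(45/4)=-104/45
back: M2=-104/45
back: M1=4/3−1/4·-104/45=86/45
M: M0=0, M1=86/45, M2=-104/45, M3=0
seg 0: a=-2, c=M0/2=0, d=(M1−M0)/(6·3)=43/405, b=Δ0−h0·(2M0+M1)/6=-58/45
seg 1: a=-3, c=M1/2=43/45, d=(M2−M1)/(6·3)=-19/81, b=Δ1−h1·(2M1+M2)/6=71/45
seg 2: a=4, c=M2/2=-52/45, d=(M3−M2)/(6·3)=52/405, b=Δ2−h2·(2M2+M3)/6=44/45
t_q=3/2 → seg 0, τ=3/2; S=-2+-58/45·τ+0·τ²+43/405·τ³=-143/40

  seg 0: a=-2 b=-58/45 c=0 d=43/405
  seg 1: a=-3 b=71/45 c=43/45 d=-19/81
  seg 2: a=4 b=44/45 c=-52/45 d=52/405
S(3/2) = -143/40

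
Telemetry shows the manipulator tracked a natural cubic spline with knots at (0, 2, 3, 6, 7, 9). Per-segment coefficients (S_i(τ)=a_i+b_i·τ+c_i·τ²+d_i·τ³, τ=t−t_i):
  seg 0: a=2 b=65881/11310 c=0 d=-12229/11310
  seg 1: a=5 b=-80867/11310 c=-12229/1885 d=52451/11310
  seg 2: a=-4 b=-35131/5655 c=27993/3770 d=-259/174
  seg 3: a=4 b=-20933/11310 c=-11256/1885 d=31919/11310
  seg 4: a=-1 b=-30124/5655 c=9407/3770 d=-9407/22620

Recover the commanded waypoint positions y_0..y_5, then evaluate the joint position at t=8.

y_0=2 y_1=5 y_2=-4 y_3=4 y_4=-1 y_5=-5
S(8) = -32027/7540

y_0 = S_0(0) = a_0 = 2
y_1 = S_1(0) = a_1 = 5
y_2 = S_2(0) = a_2 = -4
y_3 = S_3(0) = a_3 = 4
y_4 = S_4(0) = a_4 = -1
y_5 = S_4(2) = -5
t_q=8 is in segment 4 (τ=1); S_4(τ)=-32027/7540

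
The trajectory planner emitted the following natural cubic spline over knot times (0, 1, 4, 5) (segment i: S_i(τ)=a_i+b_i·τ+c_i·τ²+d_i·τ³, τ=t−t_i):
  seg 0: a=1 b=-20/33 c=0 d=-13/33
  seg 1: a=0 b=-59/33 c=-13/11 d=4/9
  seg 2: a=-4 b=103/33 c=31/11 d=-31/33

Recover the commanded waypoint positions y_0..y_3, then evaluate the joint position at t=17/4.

y_0 = S_0(0) = a_0 = 1
y_1 = S_1(0) = a_1 = 0
y_2 = S_2(0) = a_2 = -4
y_3 = S_2(1) = 1
t_q=17/4 is in segment 2 (τ=1/4); S_2(τ)=-2153/704

y_0=1 y_1=0 y_2=-4 y_3=1
S(17/4) = -2153/704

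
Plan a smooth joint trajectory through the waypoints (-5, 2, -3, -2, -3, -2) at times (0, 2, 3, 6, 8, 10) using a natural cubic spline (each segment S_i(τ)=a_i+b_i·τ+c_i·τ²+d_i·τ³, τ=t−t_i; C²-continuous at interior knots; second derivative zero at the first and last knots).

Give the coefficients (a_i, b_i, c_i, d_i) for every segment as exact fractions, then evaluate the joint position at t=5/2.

Δ: Δ0=7/2, Δ1=-5, Δ2=1/3, Δ3=-1/2, Δ4=1/2
row 1: diag=6, rhs=-51; c'=1/6, d'=-17/2
row 2: denom=8−1·1/6=47/6; d'=(32−1·-17/2)/(47/6)=243/47
row 3: denom=10−3·18/47=416/47; d'=(-5−3·243/47)/(416/47)=-241/104
row 4: denom=8−2·47/208=785/104; d'=(6−2·-241/104)/(785/104)=1106/785
back: M4=1106/785
back: M3=-241/104−47/208·1106/785=-2069/785
back: M2=243/47−18/47·-2069/785=4851/785
back: M1=-17/2−1/6·4851/785=-7481/785
M: M0=0, M1=-7481/785, M2=4851/785, M3=-2069/785, M4=1106/785, M5=0
seg 0: a=-5, c=M0/2=0, d=(M1−M0)/(6·2)=-7481/9420, b=Δ0−h0·(2M0+M1)/6=31447/4710
seg 1: a=2, c=M1/2=-7481/1570, d=(M2−M1)/(6·1)=6166/2355, b=Δ1−h1·(2M1+M2)/6=-13439/4710
seg 2: a=-3, c=M2/2=4851/1570, d=(M3−M2)/(6·3)=-692/1413, b=Δ2−h2·(2M2+M3)/6=-21329/4710
seg 3: a=-2, c=M3/2=-2069/1570, d=(M4−M3)/(6·2)=635/1884, b=Δ3−h3·(2M3+M4)/6=3709/4710
seg 4: a=-3, c=M4/2=553/785, d=(M5−M4)/(6·2)=-553/4710, b=Δ4−h4·(2M4+M5)/6=-2069/4710
t_q=5/2 → seg 1, τ=1/2; S=2+-13439/4710·τ+-7481/1570·τ²+6166/2355·τ³=-365/1256

  seg 0: a=-5 b=31447/4710 c=0 d=-7481/9420
  seg 1: a=2 b=-13439/4710 c=-7481/1570 d=6166/2355
  seg 2: a=-3 b=-21329/4710 c=4851/1570 d=-692/1413
  seg 3: a=-2 b=3709/4710 c=-2069/1570 d=635/1884
  seg 4: a=-3 b=-2069/4710 c=553/785 d=-553/4710
S(5/2) = -365/1256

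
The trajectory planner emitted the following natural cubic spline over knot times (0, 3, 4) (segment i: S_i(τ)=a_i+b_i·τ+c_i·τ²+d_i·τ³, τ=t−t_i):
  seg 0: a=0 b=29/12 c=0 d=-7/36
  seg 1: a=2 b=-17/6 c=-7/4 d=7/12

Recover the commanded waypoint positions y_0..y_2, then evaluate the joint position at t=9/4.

y_0=0 y_1=2 y_2=-2
S(9/4) = 825/256

y_0 = S_0(0) = a_0 = 0
y_1 = S_1(0) = a_1 = 2
y_2 = S_1(1) = -2
t_q=9/4 is in segment 0 (τ=9/4); S_0(τ)=825/256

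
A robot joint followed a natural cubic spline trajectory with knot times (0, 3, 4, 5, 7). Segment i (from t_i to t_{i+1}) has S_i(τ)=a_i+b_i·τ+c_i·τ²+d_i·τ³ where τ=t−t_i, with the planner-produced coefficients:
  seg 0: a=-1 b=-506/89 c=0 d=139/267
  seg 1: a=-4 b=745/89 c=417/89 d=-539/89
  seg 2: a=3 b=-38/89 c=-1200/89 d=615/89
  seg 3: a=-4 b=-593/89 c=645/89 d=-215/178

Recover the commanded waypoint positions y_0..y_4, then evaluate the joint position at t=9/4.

y_0 = S_0(0) = a_0 = -1
y_1 = S_1(0) = a_1 = -4
y_2 = S_2(0) = a_2 = 3
y_3 = S_3(0) = a_3 = -4
y_4 = S_3(2) = 2
t_q=9/4 is in segment 0 (τ=9/4); S_0(τ)=-44783/5696

y_0=-1 y_1=-4 y_2=3 y_3=-4 y_4=2
S(9/4) = -44783/5696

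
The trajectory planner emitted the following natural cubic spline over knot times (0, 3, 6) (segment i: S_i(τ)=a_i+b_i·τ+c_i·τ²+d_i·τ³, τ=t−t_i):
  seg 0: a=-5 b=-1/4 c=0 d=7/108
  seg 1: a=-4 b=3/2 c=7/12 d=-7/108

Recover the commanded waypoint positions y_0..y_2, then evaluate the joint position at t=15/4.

y_0 = S_0(0) = a_0 = -5
y_1 = S_1(0) = a_1 = -4
y_2 = S_1(3) = 4
t_q=15/4 is in segment 1 (τ=3/4); S_1(τ)=-659/256

y_0=-5 y_1=-4 y_2=4
S(15/4) = -659/256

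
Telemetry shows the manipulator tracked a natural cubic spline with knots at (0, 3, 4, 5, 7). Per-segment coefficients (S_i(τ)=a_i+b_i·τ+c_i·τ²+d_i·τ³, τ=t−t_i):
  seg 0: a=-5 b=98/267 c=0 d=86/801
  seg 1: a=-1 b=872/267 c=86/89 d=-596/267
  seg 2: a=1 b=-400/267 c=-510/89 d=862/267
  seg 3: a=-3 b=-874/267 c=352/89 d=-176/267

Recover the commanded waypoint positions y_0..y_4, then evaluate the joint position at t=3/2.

y_0 = S_0(0) = a_0 = -5
y_1 = S_1(0) = a_1 = -1
y_2 = S_2(0) = a_2 = 1
y_3 = S_3(0) = a_3 = -3
y_4 = S_3(2) = 1
t_q=3/2 is in segment 0 (τ=3/2); S_0(τ)=-1455/356

y_0=-5 y_1=-1 y_2=1 y_3=-3 y_4=1
S(3/2) = -1455/356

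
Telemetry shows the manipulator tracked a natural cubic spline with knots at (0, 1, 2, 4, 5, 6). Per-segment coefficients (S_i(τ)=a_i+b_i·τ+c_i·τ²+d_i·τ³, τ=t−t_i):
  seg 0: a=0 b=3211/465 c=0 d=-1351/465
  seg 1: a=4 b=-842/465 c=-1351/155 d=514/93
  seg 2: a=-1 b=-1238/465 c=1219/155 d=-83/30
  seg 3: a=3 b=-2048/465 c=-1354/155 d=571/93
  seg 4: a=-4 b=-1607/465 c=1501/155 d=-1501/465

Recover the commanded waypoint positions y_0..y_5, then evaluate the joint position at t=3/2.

y_0 = S_0(0) = a_0 = 0
y_1 = S_1(0) = a_1 = 4
y_2 = S_2(0) = a_2 = -1
y_3 = S_3(0) = a_3 = 3
y_4 = S_4(0) = a_4 = -4
y_5 = S_4(1) = -1
t_q=3/2 is in segment 1 (τ=1/2); S_1(τ)=249/155

y_0=0 y_1=4 y_2=-1 y_3=3 y_4=-4 y_5=-1
S(3/2) = 249/155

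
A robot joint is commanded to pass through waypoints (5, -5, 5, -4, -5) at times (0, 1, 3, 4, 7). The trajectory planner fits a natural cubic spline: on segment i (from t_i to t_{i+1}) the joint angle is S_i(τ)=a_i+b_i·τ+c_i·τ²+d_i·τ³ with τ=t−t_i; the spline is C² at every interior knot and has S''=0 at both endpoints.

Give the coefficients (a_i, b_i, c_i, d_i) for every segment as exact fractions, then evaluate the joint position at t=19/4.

Δ: Δ0=-10, Δ1=5, Δ2=-9, Δ3=-1/3
row 1: diag=6, rhs=90; c'=1/3, d'=15
row 2: denom=6−2·1/3=16/3; d'=(-84−2·15)/(16/3)=-171/8
row 3: denom=8−1·3/16=125/16; d'=(52−1·-171/8)/(125/16)=1174/125
back: M3=1174/125
back: M2=-171/8−3/16·1174/125=-2892/125
back: M1=15−1/3·-2892/125=2839/125
M: M0=0, M1=2839/125, M2=-2892/125, M3=1174/125, M4=0
seg 0: a=5, c=M0/2=0, d=(M1−M0)/(6·1)=2839/750, b=Δ0−h0·(2M0+M1)/6=-10339/750
seg 1: a=-5, c=M1/2=2839/250, d=(M2−M1)/(6·2)=-5731/1500, b=Δ1−h1·(2M1+M2)/6=-911/375
seg 2: a=5, c=M2/2=-1446/125, d=(M3−M2)/(6·1)=2033/375, b=Δ2−h2·(2M2+M3)/6=-214/75
seg 3: a=-4, c=M3/2=587/125, d=(M4−M3)/(6·3)=-587/1125, b=Δ3−h3·(2M3+M4)/6=-3647/375
t_q=19/4 → seg 3, τ=3/4; S=-4+-3647/375·τ+587/125·τ²+-587/1125·τ³=-70981/8000

  seg 0: a=5 b=-10339/750 c=0 d=2839/750
  seg 1: a=-5 b=-911/375 c=2839/250 d=-5731/1500
  seg 2: a=5 b=-214/75 c=-1446/125 d=2033/375
  seg 3: a=-4 b=-3647/375 c=587/125 d=-587/1125
S(19/4) = -70981/8000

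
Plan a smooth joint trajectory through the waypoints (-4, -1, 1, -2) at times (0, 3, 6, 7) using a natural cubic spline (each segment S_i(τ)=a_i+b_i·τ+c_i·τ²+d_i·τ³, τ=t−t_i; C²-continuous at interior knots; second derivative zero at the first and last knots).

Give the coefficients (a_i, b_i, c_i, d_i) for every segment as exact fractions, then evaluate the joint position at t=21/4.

Δ: Δ0=1, Δ1=2/3, Δ2=-3
row 1: diag=12, rhs=-2; c'=1/4, d'=-1/6
row 2: denom=8−3·1/4=29/4; d'=(-22−3·-1/6)/(29/4)=-86/29
back: M2=-86/29
back: M1=-1/6−1/4·-86/29=50/87
M: M0=0, M1=50/87, M2=-86/29, M3=0
seg 0: a=-4, c=M0/2=0, d=(M1−M0)/(6·3)=25/783, b=Δ0−h0·(2M0+M1)/6=62/87
seg 1: a=-1, c=M1/2=25/87, d=(M2−M1)/(6·3)=-154/783, b=Δ1−h1·(2M1+M2)/6=137/87
seg 2: a=1, c=M2/2=-43/29, d=(M3−M2)/(6·1)=43/87, b=Δ2−h2·(2M2+M3)/6=-175/87
t_q=21/4 → seg 1, τ=9/4; S=-1+137/87·τ+25/87·τ²+-154/783·τ³=1631/928

  seg 0: a=-4 b=62/87 c=0 d=25/783
  seg 1: a=-1 b=137/87 c=25/87 d=-154/783
  seg 2: a=1 b=-175/87 c=-43/29 d=43/87
S(21/4) = 1631/928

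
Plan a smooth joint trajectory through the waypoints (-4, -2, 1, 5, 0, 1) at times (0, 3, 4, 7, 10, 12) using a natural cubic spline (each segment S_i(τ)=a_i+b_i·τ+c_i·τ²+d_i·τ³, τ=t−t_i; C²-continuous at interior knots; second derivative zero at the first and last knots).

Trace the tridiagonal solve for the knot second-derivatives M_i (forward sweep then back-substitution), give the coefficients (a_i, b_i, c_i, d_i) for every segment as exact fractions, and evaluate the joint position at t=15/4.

Δ: Δ0=2/3, Δ1=3, Δ2=4/3, Δ3=-5/3, Δ4=1/2
row 1: diag=8, rhs=14; c'=1/8, d'=7/4
row 2: denom=8−1·1/8=63/8; d'=(-10−1·7/4)/(63/8)=-94/63
row 3: denom=12−3·8/21=76/7; d'=(-18−3·-94/63)/(76/7)=-71/57
row 4: denom=10−3·21/76=697/76; d'=(13−3·-71/57)/(697/76)=1272/697
back: M4=1272/697
back: M3=-71/57−21/76·1272/697=-3659/2091
back: M2=-94/63−8/21·-3659/2091=-1726/2091
back: M1=7/4−1/8·-1726/2091=3875/2091
M: M0=0, M1=3875/2091, M2=-1726/2091, M3=-3659/2091, M4=1272/697, M5=0
seg 0: a=-4, c=M0/2=0, d=(M1−M0)/(6·3)=3875/37638, b=Δ0−h0·(2M0+M1)/6=-1087/4182
seg 1: a=-2, c=M1/2=3875/4182, d=(M2−M1)/(6·1)=-1867/4182, b=Δ1−h1·(2M1+M2)/6=5269/2091
seg 2: a=1, c=M2/2=-863/2091, d=(M3−M2)/(6·3)=-1933/37638, b=Δ2−h2·(2M2+M3)/6=4229/1394
seg 3: a=5, c=M3/2=-3659/4182, d=(M4−M3)/(6·3)=7475/37638, b=Δ3−h3·(2M3+M4)/6=-34/41
seg 4: a=0, c=M4/2=636/697, d=(M5−M4)/(6·2)=-106/697, b=Δ4−h4·(2M4+M5)/6=-999/1394
t_q=15/4 → seg 1, τ=3/4; S=-2+5269/2091·τ+3875/4182·τ²+-1867/4182·τ³=1169/5248

  seg 0: a=-4 b=-1087/4182 c=0 d=3875/37638
  seg 1: a=-2 b=5269/2091 c=3875/4182 d=-1867/4182
  seg 2: a=1 b=4229/1394 c=-863/2091 d=-1933/37638
  seg 3: a=5 b=-34/41 c=-3659/4182 d=7475/37638
  seg 4: a=0 b=-999/1394 c=636/697 d=-106/697
S(15/4) = 1169/5248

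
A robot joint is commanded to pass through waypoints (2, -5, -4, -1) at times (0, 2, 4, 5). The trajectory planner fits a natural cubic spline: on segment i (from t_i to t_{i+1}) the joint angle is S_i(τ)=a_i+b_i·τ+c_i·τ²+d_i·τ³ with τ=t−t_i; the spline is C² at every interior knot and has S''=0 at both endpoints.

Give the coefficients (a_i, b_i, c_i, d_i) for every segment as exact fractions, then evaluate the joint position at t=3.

  seg 0: a=2 b=-48/11 c=0 d=19/88
  seg 1: a=-5 b=-39/22 c=57/44 d=-7/88
  seg 2: a=-4 b=27/11 c=9/11 d=-3/11
S(3) = -489/88

Δ: Δ0=-7/2, Δ1=1/2, Δ2=3
row 1: diag=8, rhs=24; c'=1/4, d'=3
row 2: denom=6−2·1/4=11/2; d'=(15−2·3)/(11/2)=18/11
back: M2=18/11
back: M1=3−1/4·18/11=57/22
M: M0=0, M1=57/22, M2=18/11, M3=0
seg 0: a=2, c=M0/2=0, d=(M1−M0)/(6·2)=19/88, b=Δ0−h0·(2M0+M1)/6=-48/11
seg 1: a=-5, c=M1/2=57/44, d=(M2−M1)/(6·2)=-7/88, b=Δ1−h1·(2M1+M2)/6=-39/22
seg 2: a=-4, c=M2/2=9/11, d=(M3−M2)/(6·1)=-3/11, b=Δ2−h2·(2M2+M3)/6=27/11
t_q=3 → seg 1, τ=1; S=-5+-39/22·τ+57/44·τ²+-7/88·τ³=-489/88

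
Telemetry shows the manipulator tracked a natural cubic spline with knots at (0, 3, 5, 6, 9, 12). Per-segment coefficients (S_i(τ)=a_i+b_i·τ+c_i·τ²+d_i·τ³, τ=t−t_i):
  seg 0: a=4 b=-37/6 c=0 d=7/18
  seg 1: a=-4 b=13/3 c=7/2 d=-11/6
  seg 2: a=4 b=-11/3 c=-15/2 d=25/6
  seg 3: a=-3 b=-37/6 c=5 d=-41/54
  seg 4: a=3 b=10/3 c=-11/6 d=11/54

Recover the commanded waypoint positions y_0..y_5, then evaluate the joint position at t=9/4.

y_0 = S_0(0) = a_0 = 4
y_1 = S_1(0) = a_1 = -4
y_2 = S_2(0) = a_2 = 4
y_3 = S_3(0) = a_3 = -3
y_4 = S_4(0) = a_4 = 3
y_5 = S_4(3) = 2
t_q=9/4 is in segment 0 (τ=9/4); S_0(τ)=-697/128

y_0=4 y_1=-4 y_2=4 y_3=-3 y_4=3 y_5=2
S(9/4) = -697/128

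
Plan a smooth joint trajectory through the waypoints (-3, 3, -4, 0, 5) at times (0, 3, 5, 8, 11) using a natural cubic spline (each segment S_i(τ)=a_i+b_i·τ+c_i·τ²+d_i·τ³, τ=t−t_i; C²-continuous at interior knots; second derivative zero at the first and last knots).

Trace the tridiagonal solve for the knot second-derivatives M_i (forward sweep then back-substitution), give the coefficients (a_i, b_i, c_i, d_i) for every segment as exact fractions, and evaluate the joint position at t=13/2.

Δ: Δ0=2, Δ1=-7/2, Δ2=4/3, Δ3=5/3
row 1: diag=10, rhs=-33; c'=1/5, d'=-33/10
row 2: denom=10−2·1/5=48/5; d'=(29−2·-33/10)/(48/5)=89/24
row 3: denom=12−3·5/16=177/16; d'=(2−3·89/24)/(177/16)=-146/177
back: M3=-146/177
back: M2=89/24−5/16·-146/177=234/59
back: M1=-33/10−1/5·234/59=-483/118
M: M0=0, M1=-483/118, M2=234/59, M3=-146/177, M4=0
seg 0: a=-3, c=M0/2=0, d=(M1−M0)/(6·3)=-161/708, b=Δ0−h0·(2M0+M1)/6=955/236
seg 1: a=3, c=M1/2=-483/236, d=(M2−M1)/(6·2)=317/472, b=Δ1−h1·(2M1+M2)/6=-247/118
seg 2: a=-4, c=M2/2=117/59, d=(M3−M2)/(6·3)=-424/1593, b=Δ2−h2·(2M2+M3)/6=-131/59
seg 3: a=0, c=M3/2=-73/177, d=(M4−M3)/(6·3)=73/1593, b=Δ3−h3·(2M3+M4)/6=147/59
t_q=13/2 → seg 2, τ=3/2; S=-4+-131/59·τ+117/59·τ²+-424/1593·τ³=-889/236

  seg 0: a=-3 b=955/236 c=0 d=-161/708
  seg 1: a=3 b=-247/118 c=-483/236 d=317/472
  seg 2: a=-4 b=-131/59 c=117/59 d=-424/1593
  seg 3: a=0 b=147/59 c=-73/177 d=73/1593
S(13/2) = -889/236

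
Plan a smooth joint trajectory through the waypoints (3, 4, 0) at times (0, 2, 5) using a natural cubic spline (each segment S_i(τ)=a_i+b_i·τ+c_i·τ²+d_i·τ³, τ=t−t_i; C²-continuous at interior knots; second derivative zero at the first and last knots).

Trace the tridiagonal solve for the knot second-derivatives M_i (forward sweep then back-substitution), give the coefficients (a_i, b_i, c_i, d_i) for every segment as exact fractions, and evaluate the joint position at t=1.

Δ: Δ0=1/2, Δ1=-4/3
row 1: diag=10, rhs=-11; c'=3/10, d'=-11/10
back: M1=-11/10
M: M0=0, M1=-11/10, M2=0
seg 0: a=3, c=M0/2=0, d=(M1−M0)/(6·2)=-11/120, b=Δ0−h0·(2M0+M1)/6=13/15
seg 1: a=4, c=M1/2=-11/20, d=(M2−M1)/(6·3)=11/180, b=Δ1−h1·(2M1+M2)/6=-7/30
t_q=1 → seg 0, τ=1; S=3+13/15·τ+0·τ²+-11/120·τ³=151/40

  seg 0: a=3 b=13/15 c=0 d=-11/120
  seg 1: a=4 b=-7/30 c=-11/20 d=11/180
S(1) = 151/40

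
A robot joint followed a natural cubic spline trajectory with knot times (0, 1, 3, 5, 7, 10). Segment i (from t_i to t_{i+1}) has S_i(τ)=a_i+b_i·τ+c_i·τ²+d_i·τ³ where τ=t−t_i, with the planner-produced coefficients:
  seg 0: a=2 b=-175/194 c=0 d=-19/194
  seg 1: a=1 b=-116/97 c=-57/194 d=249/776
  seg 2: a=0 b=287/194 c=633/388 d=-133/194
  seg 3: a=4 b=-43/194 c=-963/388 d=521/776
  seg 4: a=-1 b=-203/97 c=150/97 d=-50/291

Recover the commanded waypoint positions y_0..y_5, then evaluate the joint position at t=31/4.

y_0 = S_0(0) = a_0 = 2
y_1 = S_1(0) = a_1 = 1
y_2 = S_2(0) = a_2 = 0
y_3 = S_3(0) = a_3 = 4
y_4 = S_4(0) = a_4 = -1
y_5 = S_4(3) = 2
t_q=31/4 is in segment 4 (τ=3/4); S_4(τ)=-5501/3104

y_0=2 y_1=1 y_2=0 y_3=4 y_4=-1 y_5=2
S(31/4) = -5501/3104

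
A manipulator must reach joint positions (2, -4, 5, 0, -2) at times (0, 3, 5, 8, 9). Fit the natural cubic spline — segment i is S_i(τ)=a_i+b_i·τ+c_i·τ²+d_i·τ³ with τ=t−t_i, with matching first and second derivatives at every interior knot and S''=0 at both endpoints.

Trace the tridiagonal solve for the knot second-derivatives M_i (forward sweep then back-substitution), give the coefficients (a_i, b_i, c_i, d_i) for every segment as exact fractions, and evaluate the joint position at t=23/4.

  seg 0: a=2 b=-6061/1356 c=0 d=3349/12204
  seg 1: a=-4 b=1993/678 c=3349/1356 d=-2291/2712
  seg 2: a=5 b=303/113 c=-881/339 d=1169/3051
  seg 3: a=0 b=-290/113 c=96/113 d=-32/113
S(23/4) = 41301/7232

Δ: Δ0=-2, Δ1=9/2, Δ2=-5/3, Δ3=-2
row 1: diag=10, rhs=39; c'=1/5, d'=39/10
row 2: denom=10−2·1/5=48/5; d'=(-37−2·39/10)/(48/5)=-14/3
row 3: denom=8−3·5/16=113/16; d'=(-2−3·-14/3)/(113/16)=192/113
back: M3=192/113
back: M2=-14/3−5/16·192/113=-1762/339
back: M1=39/10−1/5·-1762/339=3349/678
M: M0=0, M1=3349/678, M2=-1762/339, M3=192/113, M4=0
seg 0: a=2, c=M0/2=0, d=(M1−M0)/(6·3)=3349/12204, b=Δ0−h0·(2M0+M1)/6=-6061/1356
seg 1: a=-4, c=M1/2=3349/1356, d=(M2−M1)/(6·2)=-2291/2712, b=Δ1−h1·(2M1+M2)/6=1993/678
seg 2: a=5, c=M2/2=-881/339, d=(M3−M2)/(6·3)=1169/3051, b=Δ2−h2·(2M2+M3)/6=303/113
seg 3: a=0, c=M3/2=96/113, d=(M4−M3)/(6·1)=-32/113, b=Δ3−h3·(2M3+M4)/6=-290/113
t_q=23/4 → seg 2, τ=3/4; S=5+303/113·τ+-881/339·τ²+1169/3051·τ³=41301/7232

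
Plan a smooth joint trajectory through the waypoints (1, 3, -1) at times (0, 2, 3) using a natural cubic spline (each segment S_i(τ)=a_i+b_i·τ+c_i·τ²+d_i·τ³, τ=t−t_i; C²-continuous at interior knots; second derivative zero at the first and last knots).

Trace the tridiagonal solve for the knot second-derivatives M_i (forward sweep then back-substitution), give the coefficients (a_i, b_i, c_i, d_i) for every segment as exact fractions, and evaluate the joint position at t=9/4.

Δ: Δ0=1, Δ1=-4
row 1: diag=6, rhs=-30; c'=1/6, d'=-5
back: M1=-5
M: M0=0, M1=-5, M2=0
seg 0: a=1, c=M0/2=0, d=(M1−M0)/(6·2)=-5/12, b=Δ0−h0·(2M0+M1)/6=8/3
seg 1: a=3, c=M1/2=-5/2, d=(M2−M1)/(6·1)=5/6, b=Δ1−h1·(2M1+M2)/6=-7/3
t_q=9/4 → seg 1, τ=1/4; S=3+-7/3·τ+-5/2·τ²+5/6·τ³=291/128

  seg 0: a=1 b=8/3 c=0 d=-5/12
  seg 1: a=3 b=-7/3 c=-5/2 d=5/6
S(9/4) = 291/128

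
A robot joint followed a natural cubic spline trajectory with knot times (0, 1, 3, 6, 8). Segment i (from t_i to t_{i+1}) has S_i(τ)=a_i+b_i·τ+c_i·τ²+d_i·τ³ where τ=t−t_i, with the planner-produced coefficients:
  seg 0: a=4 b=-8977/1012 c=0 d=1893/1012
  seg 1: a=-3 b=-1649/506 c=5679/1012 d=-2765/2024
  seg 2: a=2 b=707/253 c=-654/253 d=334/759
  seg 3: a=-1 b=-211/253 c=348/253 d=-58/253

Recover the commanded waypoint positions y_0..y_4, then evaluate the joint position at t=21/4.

y_0=4 y_1=-3 y_2=2 y_3=-1 y_4=1
S(21/4) = 1729/8096

y_0 = S_0(0) = a_0 = 4
y_1 = S_1(0) = a_1 = -3
y_2 = S_2(0) = a_2 = 2
y_3 = S_3(0) = a_3 = -1
y_4 = S_3(2) = 1
t_q=21/4 is in segment 2 (τ=9/4); S_2(τ)=1729/8096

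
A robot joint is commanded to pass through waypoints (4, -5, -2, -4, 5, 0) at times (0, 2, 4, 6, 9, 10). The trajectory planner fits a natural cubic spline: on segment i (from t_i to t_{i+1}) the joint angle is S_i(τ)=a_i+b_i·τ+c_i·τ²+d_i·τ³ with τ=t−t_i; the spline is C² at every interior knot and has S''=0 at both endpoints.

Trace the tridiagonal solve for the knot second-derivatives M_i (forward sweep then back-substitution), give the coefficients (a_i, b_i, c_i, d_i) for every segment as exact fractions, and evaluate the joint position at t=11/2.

  seg 0: a=4 b=-582/91 c=0 d=345/728
  seg 1: a=-5 b=-129/182 c=1035/364 d=-633/728
  seg 2: a=-2 b=3/13 c=-216/91 d=80/91
  seg 3: a=-4 b=9/7 c=264/91 d=-212/273
  seg 4: a=5 b=-207/91 c=-372/91 d=124/91
S(11/2) = -733/182

Δ: Δ0=-9/2, Δ1=3/2, Δ2=-1, Δ3=3, Δ4=-5
row 1: diag=8, rhs=36; c'=1/4, d'=9/2
row 2: denom=8−2·1/4=15/2; d'=(-15−2·9/2)/(15/2)=-16/5
row 3: denom=10−2·4/15=142/15; d'=(24−2·-16/5)/(142/15)=228/71
row 4: denom=8−3·45/142=1001/142; d'=(-48−3·228/71)/(1001/142)=-744/91
back: M4=-744/91
back: M3=228/71−45/142·-744/91=528/91
back: M2=-16/5−4/15·528/91=-432/91
back: M1=9/2−1/4·-432/91=1035/182
M: M0=0, M1=1035/182, M2=-432/91, M3=528/91, M4=-744/91, M5=0
seg 0: a=4, c=M0/2=0, d=(M1−M0)/(6·2)=345/728, b=Δ0−h0·(2M0+M1)/6=-582/91
seg 1: a=-5, c=M1/2=1035/364, d=(M2−M1)/(6·2)=-633/728, b=Δ1−h1·(2M1+M2)/6=-129/182
seg 2: a=-2, c=M2/2=-216/91, d=(M3−M2)/(6·2)=80/91, b=Δ2−h2·(2M2+M3)/6=3/13
seg 3: a=-4, c=M3/2=264/91, d=(M4−M3)/(6·3)=-212/273, b=Δ3−h3·(2M3+M4)/6=9/7
seg 4: a=5, c=M4/2=-372/91, d=(M5−M4)/(6·1)=124/91, b=Δ4−h4·(2M4+M5)/6=-207/91
t_q=11/2 → seg 2, τ=3/2; S=-2+3/13·τ+-216/91·τ²+80/91·τ³=-733/182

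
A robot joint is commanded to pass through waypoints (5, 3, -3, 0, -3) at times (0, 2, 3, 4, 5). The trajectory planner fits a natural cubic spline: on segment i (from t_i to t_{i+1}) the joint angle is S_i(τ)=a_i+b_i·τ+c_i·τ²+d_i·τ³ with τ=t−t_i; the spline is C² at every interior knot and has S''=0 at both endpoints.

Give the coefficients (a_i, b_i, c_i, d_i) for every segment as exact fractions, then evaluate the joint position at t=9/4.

  seg 0: a=5 b=74/43 c=0 d=-117/172
  seg 1: a=3 b=-277/43 c=-351/86 d=389/86
  seg 2: a=-3 b=-89/86 c=408/43 d=-469/86
  seg 3: a=0 b=68/43 c=-591/86 d=197/86
S(9/4) = 6633/5504

Δ: Δ0=-1, Δ1=-6, Δ2=3, Δ3=-3
row 1: diag=6, rhs=-30; c'=1/6, d'=-5
row 2: denom=4−1·1/6=23/6; d'=(54−1·-5)/(23/6)=354/23
row 3: denom=4−1·6/23=86/23; d'=(-36−1·354/23)/(86/23)=-591/43
back: M3=-591/43
back: M2=354/23−6/23·-591/43=816/43
back: M1=-5−1/6·816/43=-351/43
M: M0=0, M1=-351/43, M2=816/43, M3=-591/43, M4=0
seg 0: a=5, c=M0/2=0, d=(M1−M0)/(6·2)=-117/172, b=Δ0−h0·(2M0+M1)/6=74/43
seg 1: a=3, c=M1/2=-351/86, d=(M2−M1)/(6·1)=389/86, b=Δ1−h1·(2M1+M2)/6=-277/43
seg 2: a=-3, c=M2/2=408/43, d=(M3−M2)/(6·1)=-469/86, b=Δ2−h2·(2M2+M3)/6=-89/86
seg 3: a=0, c=M3/2=-591/86, d=(M4−M3)/(6·1)=197/86, b=Δ3−h3·(2M3+M4)/6=68/43
t_q=9/4 → seg 1, τ=1/4; S=3+-277/43·τ+-351/86·τ²+389/86·τ³=6633/5504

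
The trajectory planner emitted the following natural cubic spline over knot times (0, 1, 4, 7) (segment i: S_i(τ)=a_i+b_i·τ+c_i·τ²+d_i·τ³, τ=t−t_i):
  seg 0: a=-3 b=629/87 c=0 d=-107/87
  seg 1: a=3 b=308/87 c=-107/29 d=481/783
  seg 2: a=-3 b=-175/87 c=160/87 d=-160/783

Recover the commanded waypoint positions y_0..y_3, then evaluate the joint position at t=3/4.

y_0=-3 y_1=3 y_2=-3 y_3=2
S(3/4) = 3533/1856

y_0 = S_0(0) = a_0 = -3
y_1 = S_1(0) = a_1 = 3
y_2 = S_2(0) = a_2 = -3
y_3 = S_2(3) = 2
t_q=3/4 is in segment 0 (τ=3/4); S_0(τ)=3533/1856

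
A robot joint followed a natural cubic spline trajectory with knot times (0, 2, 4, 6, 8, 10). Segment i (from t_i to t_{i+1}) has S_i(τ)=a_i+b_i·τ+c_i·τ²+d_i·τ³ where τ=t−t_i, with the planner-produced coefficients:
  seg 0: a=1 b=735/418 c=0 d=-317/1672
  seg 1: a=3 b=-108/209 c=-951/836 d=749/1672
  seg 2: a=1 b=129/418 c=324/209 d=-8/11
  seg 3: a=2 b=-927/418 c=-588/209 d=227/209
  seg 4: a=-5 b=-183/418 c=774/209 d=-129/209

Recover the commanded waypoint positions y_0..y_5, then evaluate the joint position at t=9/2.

y_0=1 y_1=3 y_2=1 y_3=2 y_4=-5 y_5=4
S(9/2) = 1213/836

y_0 = S_0(0) = a_0 = 1
y_1 = S_1(0) = a_1 = 3
y_2 = S_2(0) = a_2 = 1
y_3 = S_3(0) = a_3 = 2
y_4 = S_4(0) = a_4 = -5
y_5 = S_4(2) = 4
t_q=9/2 is in segment 2 (τ=1/2); S_2(τ)=1213/836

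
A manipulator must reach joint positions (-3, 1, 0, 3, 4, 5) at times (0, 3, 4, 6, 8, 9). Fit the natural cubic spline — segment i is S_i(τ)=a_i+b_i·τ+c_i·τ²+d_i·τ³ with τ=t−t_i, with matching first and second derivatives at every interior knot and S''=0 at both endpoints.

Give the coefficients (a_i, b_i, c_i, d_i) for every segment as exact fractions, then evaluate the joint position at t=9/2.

  seg 0: a=-3 b=3415/1407 c=0 d=-57/469
  seg 1: a=1 b=-1202/1407 c=-513/469 d=1334/1407
  seg 2: a=0 b=-278/1407 c=821/469 d=-725/1608
  seg 3: a=3 b=3923/2814 c=-1791/1876 d=2857/11256
  seg 4: a=4 b=874/1407 c=533/938 d=-533/2814
S(9/2) = 8479/30016

Δ: Δ0=4/3, Δ1=-1, Δ2=3/2, Δ3=1/2, Δ4=1
row 1: diag=8, rhs=-14; c'=1/8, d'=-7/4
row 2: denom=6−1·1/8=47/8; d'=(15−1·-7/4)/(47/8)=134/47
row 3: denom=8−2·16/47=344/47; d'=(-6−2·134/47)/(344/47)=-275/172
row 4: denom=6−2·47/172=469/86; d'=(3−2·-275/172)/(469/86)=533/469
back: M4=533/469
back: M3=-275/172−47/172·533/469=-1791/938
back: M2=134/47−16/47·-1791/938=1642/469
back: M1=-7/4−1/8·1642/469=-1026/469
M: M0=0, M1=-1026/469, M2=1642/469, M3=-1791/938, M4=533/469, M5=0
seg 0: a=-3, c=M0/2=0, d=(M1−M0)/(6·3)=-57/469, b=Δ0−h0·(2M0+M1)/6=3415/1407
seg 1: a=1, c=M1/2=-513/469, d=(M2−M1)/(6·1)=1334/1407, b=Δ1−h1·(2M1+M2)/6=-1202/1407
seg 2: a=0, c=M2/2=821/469, d=(M3−M2)/(6·2)=-725/1608, b=Δ2−h2·(2M2+M3)/6=-278/1407
seg 3: a=3, c=M3/2=-1791/1876, d=(M4−M3)/(6·2)=2857/11256, b=Δ3−h3·(2M3+M4)/6=3923/2814
seg 4: a=4, c=M4/2=533/938, d=(M5−M4)/(6·1)=-533/2814, b=Δ4−h4·(2M4+M5)/6=874/1407
t_q=9/2 → seg 2, τ=1/2; S=0+-278/1407·τ+821/469·τ²+-725/1608·τ³=8479/30016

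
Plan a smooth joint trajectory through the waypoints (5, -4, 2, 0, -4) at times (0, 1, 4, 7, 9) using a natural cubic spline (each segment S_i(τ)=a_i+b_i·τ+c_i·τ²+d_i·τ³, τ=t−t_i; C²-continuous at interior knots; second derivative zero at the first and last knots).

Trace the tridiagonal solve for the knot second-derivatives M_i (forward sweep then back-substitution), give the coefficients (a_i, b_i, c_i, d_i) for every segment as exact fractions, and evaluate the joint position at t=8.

  seg 0: a=5 b=-8471/798 c=0 d=1289/798
  seg 1: a=-4 b=-2302/399 c=1289/266 d=-5401/7182
  seg 2: a=2 b=2395/798 c=-767/399 d=1675/7182
  seg 3: a=0 b=-892/399 c=47/266 d=-47/1596
S(8) = -1111/532

Δ: Δ0=-9, Δ1=2, Δ2=-2/3, Δ3=-2
row 1: diag=8, rhs=66; c'=3/8, d'=33/4
row 2: denom=12−3·3/8=87/8; d'=(-16−3·33/4)/(87/8)=-326/87
row 3: denom=10−3·8/29=266/29; d'=(-8−3·-326/87)/(266/29)=47/133
back: M3=47/133
back: M2=-326/87−8/29·47/133=-1534/399
back: M1=33/4−3/8·-1534/399=1289/133
M: M0=0, M1=1289/133, M2=-1534/399, M3=47/133, M4=0
seg 0: a=5, c=M0/2=0, d=(M1−M0)/(6·1)=1289/798, b=Δ0−h0·(2M0+M1)/6=-8471/798
seg 1: a=-4, c=M1/2=1289/266, d=(M2−M1)/(6·3)=-5401/7182, b=Δ1−h1·(2M1+M2)/6=-2302/399
seg 2: a=2, c=M2/2=-767/399, d=(M3−M2)/(6·3)=1675/7182, b=Δ2−h2·(2M2+M3)/6=2395/798
seg 3: a=0, c=M3/2=47/266, d=(M4−M3)/(6·2)=-47/1596, b=Δ3−h3·(2M3+M4)/6=-892/399
t_q=8 → seg 3, τ=1; S=0+-892/399·τ+47/266·τ²+-47/1596·τ³=-1111/532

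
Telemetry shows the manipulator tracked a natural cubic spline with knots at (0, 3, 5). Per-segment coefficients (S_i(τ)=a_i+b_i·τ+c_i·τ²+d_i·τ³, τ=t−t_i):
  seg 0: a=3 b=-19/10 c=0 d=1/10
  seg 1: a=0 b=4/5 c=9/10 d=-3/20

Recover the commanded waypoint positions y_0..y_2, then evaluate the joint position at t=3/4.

y_0 = S_0(0) = a_0 = 3
y_1 = S_1(0) = a_1 = 0
y_2 = S_1(2) = 4
t_q=3/4 is in segment 0 (τ=3/4); S_0(τ)=207/128

y_0=3 y_1=0 y_2=4
S(3/4) = 207/128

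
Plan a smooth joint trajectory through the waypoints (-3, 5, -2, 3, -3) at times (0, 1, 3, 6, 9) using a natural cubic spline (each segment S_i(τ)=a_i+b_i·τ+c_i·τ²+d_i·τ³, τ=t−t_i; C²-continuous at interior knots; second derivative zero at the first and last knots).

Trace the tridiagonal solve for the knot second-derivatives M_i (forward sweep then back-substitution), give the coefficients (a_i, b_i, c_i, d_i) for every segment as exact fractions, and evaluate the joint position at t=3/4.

  seg 0: a=-3 b=12733/1236 c=0 d=-2845/1236
  seg 1: a=5 b=2099/618 c=-2845/412 d=4273/2472
  seg 2: a=-2 b=-1076/309 c=357/103 d=-1622/2781
  seg 3: a=3 b=484/309 c=-551/309 d=551/2781
S(3/4) = 99019/26368

Δ: Δ0=8, Δ1=-7/2, Δ2=5/3, Δ3=-2
row 1: diag=6, rhs=-69; c'=1/3, d'=-23/2
row 2: denom=10−2·1/3=28/3; d'=(31−2·-23/2)/(28/3)=81/14
row 3: denom=12−3·9/28=309/28; d'=(-22−3·81/14)/(309/28)=-1102/309
back: M3=-1102/309
back: M2=81/14−9/28·-1102/309=714/103
back: M1=-23/2−1/3·714/103=-2845/206
M: M0=0, M1=-2845/206, M2=714/103, M3=-1102/309, M4=0
seg 0: a=-3, c=M0/2=0, d=(M1−M0)/(6·1)=-2845/1236, b=Δ0−h0·(2M0+M1)/6=12733/1236
seg 1: a=5, c=M1/2=-2845/412, d=(M2−M1)/(6·2)=4273/2472, b=Δ1−h1·(2M1+M2)/6=2099/618
seg 2: a=-2, c=M2/2=357/103, d=(M3−M2)/(6·3)=-1622/2781, b=Δ2−h2·(2M2+M3)/6=-1076/309
seg 3: a=3, c=M3/2=-551/309, d=(M4−M3)/(6·3)=551/2781, b=Δ3−h3·(2M3+M4)/6=484/309
t_q=3/4 → seg 0, τ=3/4; S=-3+12733/1236·τ+0·τ²+-2845/1236·τ³=99019/26368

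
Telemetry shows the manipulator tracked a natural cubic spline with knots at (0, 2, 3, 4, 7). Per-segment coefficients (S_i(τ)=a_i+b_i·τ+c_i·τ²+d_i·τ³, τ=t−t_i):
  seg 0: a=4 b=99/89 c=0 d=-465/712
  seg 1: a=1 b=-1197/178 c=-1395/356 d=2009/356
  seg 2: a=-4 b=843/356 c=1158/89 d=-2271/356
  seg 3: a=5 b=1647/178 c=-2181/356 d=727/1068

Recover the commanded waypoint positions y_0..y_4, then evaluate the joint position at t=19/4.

y_0 = S_0(0) = a_0 = 4
y_1 = S_1(0) = a_1 = 1
y_2 = S_2(0) = a_2 = -4
y_3 = S_3(0) = a_3 = 5
y_4 = S_3(3) = -4
t_q=19/4 is in segment 3 (τ=3/4); S_3(τ)=200059/22784

y_0=4 y_1=1 y_2=-4 y_3=5 y_4=-4
S(19/4) = 200059/22784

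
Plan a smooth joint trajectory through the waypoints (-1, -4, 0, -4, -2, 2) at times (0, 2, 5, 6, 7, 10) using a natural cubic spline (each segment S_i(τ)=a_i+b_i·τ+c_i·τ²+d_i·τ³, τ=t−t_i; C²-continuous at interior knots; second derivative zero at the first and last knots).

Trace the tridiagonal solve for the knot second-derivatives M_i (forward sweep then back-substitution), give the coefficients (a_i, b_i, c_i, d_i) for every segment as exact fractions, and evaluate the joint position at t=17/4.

Δ: Δ0=-3/2, Δ1=4/3, Δ2=-4, Δ3=2, Δ4=4/3
row 1: diag=10, rhs=17; c'=3/10, d'=17/10
row 2: denom=8−3·3/10=71/10; d'=(-32−3·17/10)/(71/10)=-371/71
row 3: denom=4−1·10/71=274/71; d'=(36−1·-371/71)/(274/71)=2927/274
row 4: denom=8−1·71/274=2121/274; d'=(-4−1·2927/274)/(2121/274)=-1341/707
back: M4=-1341/707
back: M3=2927/274−71/274·-1341/707=7900/707
back: M2=-371/71−10/71·7900/707=-4807/707
back: M1=17/10−3/10·-4807/707=2644/707
M: M0=0, M1=2644/707, M2=-4807/707, M3=7900/707, M4=-1341/707, M5=0
seg 0: a=-1, c=M0/2=0, d=(M1−M0)/(6·2)=661/2121, b=Δ0−h0·(2M0+M1)/6=-11651/4242
seg 1: a=-4, c=M1/2=1322/707, d=(M2−M1)/(6·3)=-7451/12726, b=Δ1−h1·(2M1+M2)/6=4213/4242
seg 2: a=0, c=M2/2=-4807/1414, d=(M3−M2)/(6·1)=12707/4242, b=Δ2−h2·(2M2+M3)/6=-7627/2121
seg 3: a=-4, c=M3/2=3950/707, d=(M4−M3)/(6·1)=-9241/4242, b=Δ3−h3·(2M3+M4)/6=-5975/4242
seg 4: a=-2, c=M4/2=-1341/1414, d=(M5−M4)/(6·3)=149/1414, b=Δ4−h4·(2M4+M5)/6=6851/2121
t_q=17/4 → seg 1, τ=9/4; S=-4+4213/4242·τ+1322/707·τ²+-7451/12726·τ³=93365/90496

  seg 0: a=-1 b=-11651/4242 c=0 d=661/2121
  seg 1: a=-4 b=4213/4242 c=1322/707 d=-7451/12726
  seg 2: a=0 b=-7627/2121 c=-4807/1414 d=12707/4242
  seg 3: a=-4 b=-5975/4242 c=3950/707 d=-9241/4242
  seg 4: a=-2 b=6851/2121 c=-1341/1414 d=149/1414
S(17/4) = 93365/90496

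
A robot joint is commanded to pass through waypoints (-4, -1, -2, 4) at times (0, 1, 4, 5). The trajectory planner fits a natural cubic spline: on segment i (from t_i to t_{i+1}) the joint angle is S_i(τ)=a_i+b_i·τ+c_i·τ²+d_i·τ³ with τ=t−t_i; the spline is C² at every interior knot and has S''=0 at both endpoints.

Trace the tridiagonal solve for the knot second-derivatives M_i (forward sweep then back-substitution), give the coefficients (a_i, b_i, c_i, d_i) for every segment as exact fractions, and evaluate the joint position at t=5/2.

Δ: Δ0=3, Δ1=-1/3, Δ2=6
row 1: diag=8, rhs=-20; c'=3/8, d'=-5/2
row 2: denom=8−3·3/8=55/8; d'=(38−3·-5/2)/(55/8)=364/55
back: M2=364/55
back: M1=-5/2−3/8·364/55=-274/55
M: M0=0, M1=-274/55, M2=364/55, M3=0
seg 0: a=-4, c=M0/2=0, d=(M1−M0)/(6·1)=-137/165, b=Δ0−h0·(2M0+M1)/6=632/165
seg 1: a=-1, c=M1/2=-137/55, d=(M2−M1)/(6·3)=29/45, b=Δ1−h1·(2M1+M2)/6=221/165
seg 2: a=-2, c=M2/2=182/55, d=(M3−M2)/(6·1)=-182/165, b=Δ2−h2·(2M2+M3)/6=626/165
t_q=5/2 → seg 1, τ=3/2; S=-1+221/165·τ+-137/55·τ²+29/45·τ³=-213/88

  seg 0: a=-4 b=632/165 c=0 d=-137/165
  seg 1: a=-1 b=221/165 c=-137/55 d=29/45
  seg 2: a=-2 b=626/165 c=182/55 d=-182/165
S(5/2) = -213/88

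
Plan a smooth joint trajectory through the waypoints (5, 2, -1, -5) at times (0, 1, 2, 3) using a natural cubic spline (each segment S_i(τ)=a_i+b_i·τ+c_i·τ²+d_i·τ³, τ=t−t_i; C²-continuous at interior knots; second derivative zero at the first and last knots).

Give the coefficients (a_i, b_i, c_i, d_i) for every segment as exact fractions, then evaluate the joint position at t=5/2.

Δ: Δ0=-3, Δ1=-3, Δ2=-4
row 1: diag=4, rhs=0; c'=1/4, d'=0
row 2: denom=4−1·1/4=15/4; d'=(-6−1·0)/(15/4)=-8/5
back: M2=-8/5
back: M1=0−1/4·-8/5=2/5
M: M0=0, M1=2/5, M2=-8/5, M3=0
seg 0: a=5, c=M0/2=0, d=(M1−M0)/(6·1)=1/15, b=Δ0−h0·(2M0+M1)/6=-46/15
seg 1: a=2, c=M1/2=1/5, d=(M2−M1)/(6·1)=-1/3, b=Δ1−h1·(2M1+M2)/6=-43/15
seg 2: a=-1, c=M2/2=-4/5, d=(M3−M2)/(6·1)=4/15, b=Δ2−h2·(2M2+M3)/6=-52/15
t_q=5/2 → seg 2, τ=1/2; S=-1+-52/15·τ+-4/5·τ²+4/15·τ³=-29/10

  seg 0: a=5 b=-46/15 c=0 d=1/15
  seg 1: a=2 b=-43/15 c=1/5 d=-1/3
  seg 2: a=-1 b=-52/15 c=-4/5 d=4/15
S(5/2) = -29/10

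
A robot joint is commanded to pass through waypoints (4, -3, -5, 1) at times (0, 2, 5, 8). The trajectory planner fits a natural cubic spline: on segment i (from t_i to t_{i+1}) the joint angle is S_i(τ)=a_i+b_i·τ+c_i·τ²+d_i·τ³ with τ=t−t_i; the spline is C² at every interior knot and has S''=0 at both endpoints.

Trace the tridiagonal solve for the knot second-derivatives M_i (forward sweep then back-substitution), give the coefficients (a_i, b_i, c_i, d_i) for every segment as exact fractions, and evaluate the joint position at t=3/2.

  seg 0: a=4 b=-881/222 c=0 d=13/111
  seg 1: a=-3 b=-569/222 c=26/37 d=-47/1998
  seg 2: a=-5 b=113/111 c=109/222 d=-109/1998
S(3/2) = -461/296

Δ: Δ0=-7/2, Δ1=-2/3, Δ2=2
row 1: diag=10, rhs=17; c'=3/10, d'=17/10
row 2: denom=12−3·3/10=111/10; d'=(16−3·17/10)/(111/10)=109/111
back: M2=109/111
back: M1=17/10−3/10·109/111=52/37
M: M0=0, M1=52/37, M2=109/111, M3=0
seg 0: a=4, c=M0/2=0, d=(M1−M0)/(6·2)=13/111, b=Δ0−h0·(2M0+M1)/6=-881/222
seg 1: a=-3, c=M1/2=26/37, d=(M2−M1)/(6·3)=-47/1998, b=Δ1−h1·(2M1+M2)/6=-569/222
seg 2: a=-5, c=M2/2=109/222, d=(M3−M2)/(6·3)=-109/1998, b=Δ2−h2·(2M2+M3)/6=113/111
t_q=3/2 → seg 0, τ=3/2; S=4+-881/222·τ+0·τ²+13/111·τ³=-461/296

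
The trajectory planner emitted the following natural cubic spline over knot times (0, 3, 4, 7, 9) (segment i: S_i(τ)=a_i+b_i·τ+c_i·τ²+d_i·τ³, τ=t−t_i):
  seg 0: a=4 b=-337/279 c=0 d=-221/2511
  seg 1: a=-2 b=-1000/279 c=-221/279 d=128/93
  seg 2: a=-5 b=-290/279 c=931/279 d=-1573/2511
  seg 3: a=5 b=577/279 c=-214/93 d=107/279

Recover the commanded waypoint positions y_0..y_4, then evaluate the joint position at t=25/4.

y_0=4 y_1=-2 y_2=-5 y_3=5 y_4=3
S(25/4) = 4799/1984

y_0 = S_0(0) = a_0 = 4
y_1 = S_1(0) = a_1 = -2
y_2 = S_2(0) = a_2 = -5
y_3 = S_3(0) = a_3 = 5
y_4 = S_3(2) = 3
t_q=25/4 is in segment 2 (τ=9/4); S_2(τ)=4799/1984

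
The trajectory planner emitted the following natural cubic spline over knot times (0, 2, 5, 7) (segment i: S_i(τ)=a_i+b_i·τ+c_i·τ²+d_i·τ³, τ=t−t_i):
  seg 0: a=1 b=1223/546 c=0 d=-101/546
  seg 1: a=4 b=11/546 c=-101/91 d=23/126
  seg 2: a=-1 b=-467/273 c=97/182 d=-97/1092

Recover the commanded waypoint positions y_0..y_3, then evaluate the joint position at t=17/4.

y_0 = S_0(0) = a_0 = 1
y_1 = S_1(0) = a_1 = 4
y_2 = S_2(0) = a_2 = -1
y_3 = S_2(2) = -3
t_q=17/4 is in segment 1 (τ=9/4); S_1(τ)=5891/11648

y_0=1 y_1=4 y_2=-1 y_3=-3
S(17/4) = 5891/11648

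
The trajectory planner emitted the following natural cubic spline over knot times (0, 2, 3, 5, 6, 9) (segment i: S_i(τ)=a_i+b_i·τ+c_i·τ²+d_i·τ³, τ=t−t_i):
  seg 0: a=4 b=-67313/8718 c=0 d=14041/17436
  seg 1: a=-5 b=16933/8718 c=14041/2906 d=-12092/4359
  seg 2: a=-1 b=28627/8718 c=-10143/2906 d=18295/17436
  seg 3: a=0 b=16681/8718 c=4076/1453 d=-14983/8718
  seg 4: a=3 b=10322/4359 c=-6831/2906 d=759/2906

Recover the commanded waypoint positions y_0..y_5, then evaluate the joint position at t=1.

y_0 = S_0(0) = a_0 = 4
y_1 = S_1(0) = a_1 = -5
y_2 = S_2(0) = a_2 = -1
y_3 = S_3(0) = a_3 = 0
y_4 = S_4(0) = a_4 = 3
y_5 = S_4(3) = -4
t_q=1 is in segment 0 (τ=1); S_0(τ)=-16947/5812

y_0=4 y_1=-5 y_2=-1 y_3=0 y_4=3 y_5=-4
S(1) = -16947/5812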